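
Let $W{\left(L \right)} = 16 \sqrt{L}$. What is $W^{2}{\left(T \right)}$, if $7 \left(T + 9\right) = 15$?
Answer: $- \frac{12288}{7} \approx -1755.4$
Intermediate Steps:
$T = - \frac{48}{7}$ ($T = -9 + \frac{1}{7} \cdot 15 = -9 + \frac{15}{7} = - \frac{48}{7} \approx -6.8571$)
$W^{2}{\left(T \right)} = \left(16 \sqrt{- \frac{48}{7}}\right)^{2} = \left(16 \frac{4 i \sqrt{21}}{7}\right)^{2} = \left(\frac{64 i \sqrt{21}}{7}\right)^{2} = - \frac{12288}{7}$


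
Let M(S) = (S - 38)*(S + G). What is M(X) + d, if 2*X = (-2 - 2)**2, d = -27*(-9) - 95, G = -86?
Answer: 2488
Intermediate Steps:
d = 148 (d = 243 - 95 = 148)
X = 8 (X = (-2 - 2)**2/2 = (1/2)*(-4)**2 = (1/2)*16 = 8)
M(S) = (-86 + S)*(-38 + S) (M(S) = (S - 38)*(S - 86) = (-38 + S)*(-86 + S) = (-86 + S)*(-38 + S))
M(X) + d = (3268 + 8**2 - 124*8) + 148 = (3268 + 64 - 992) + 148 = 2340 + 148 = 2488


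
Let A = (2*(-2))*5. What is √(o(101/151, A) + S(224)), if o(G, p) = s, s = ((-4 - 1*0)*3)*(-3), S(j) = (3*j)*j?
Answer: 2*√37641 ≈ 388.03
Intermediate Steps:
S(j) = 3*j²
A = -20 (A = -4*5 = -20)
s = 36 (s = ((-4 + 0)*3)*(-3) = -4*3*(-3) = -12*(-3) = 36)
o(G, p) = 36
√(o(101/151, A) + S(224)) = √(36 + 3*224²) = √(36 + 3*50176) = √(36 + 150528) = √150564 = 2*√37641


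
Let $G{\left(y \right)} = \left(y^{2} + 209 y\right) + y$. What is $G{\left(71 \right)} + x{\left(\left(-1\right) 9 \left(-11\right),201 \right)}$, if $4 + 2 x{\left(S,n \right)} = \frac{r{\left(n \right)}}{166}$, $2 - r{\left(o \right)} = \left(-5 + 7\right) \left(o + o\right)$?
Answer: $\frac{3311133}{166} \approx 19947.0$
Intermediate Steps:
$r{\left(o \right)} = 2 - 4 o$ ($r{\left(o \right)} = 2 - \left(-5 + 7\right) \left(o + o\right) = 2 - 2 \cdot 2 o = 2 - 4 o$)
$G{\left(y \right)} = y^{2} + 210 y$
$x{\left(S,n \right)} = - \frac{331}{166} - \frac{n}{83}$ ($x{\left(S,n \right)} = -2 + \frac{\left(2 - 4 n\right) \frac{1}{166}}{2} = -2 + \frac{\frac{1}{83} - \frac{2 n}{83}}{2} = -2 - \left(- \frac{1}{166} + \frac{n}{83}\right) = - \frac{331}{166} - \frac{n}{83}$)
$G{\left(71 \right)} + x{\left(\left(-1\right) 9 \left(-11\right),201 \right)} = 71 \left(210 + 71\right) - \frac{733}{166} = 71 \cdot 281 - \frac{733}{166} = 19951 - \frac{733}{166} = \frac{3311133}{166}$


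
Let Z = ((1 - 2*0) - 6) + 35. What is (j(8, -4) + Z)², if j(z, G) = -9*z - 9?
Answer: 2601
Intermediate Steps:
j(z, G) = -9 - 9*z
Z = 30 (Z = ((1 + 0) - 6) + 35 = (1 - 6) + 35 = -5 + 35 = 30)
(j(8, -4) + Z)² = ((-9 - 9*8) + 30)² = ((-9 - 72) + 30)² = (-81 + 30)² = (-51)² = 2601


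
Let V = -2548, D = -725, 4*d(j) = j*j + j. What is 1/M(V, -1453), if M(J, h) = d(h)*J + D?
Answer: -1/1343915297 ≈ -7.4409e-10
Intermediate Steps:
d(j) = j/4 + j²/4 (d(j) = (j*j + j)/4 = (j² + j)/4 = (j + j²)/4 = j/4 + j²/4)
M(J, h) = -725 + J*h*(1 + h)/4 (M(J, h) = (h*(1 + h)/4)*J - 725 = J*h*(1 + h)/4 - 725 = -725 + J*h*(1 + h)/4)
1/M(V, -1453) = 1/(-725 + (¼)*(-2548)*(-1453)*(1 - 1453)) = 1/(-725 + (¼)*(-2548)*(-1453)*(-1452)) = 1/(-725 - 1343914572) = 1/(-1343915297) = -1/1343915297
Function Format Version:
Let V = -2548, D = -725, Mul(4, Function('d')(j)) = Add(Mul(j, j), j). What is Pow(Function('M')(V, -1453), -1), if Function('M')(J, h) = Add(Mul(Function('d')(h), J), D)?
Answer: Rational(-1, 1343915297) ≈ -7.4409e-10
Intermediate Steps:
Function('d')(j) = Add(Mul(Rational(1, 4), j), Mul(Rational(1, 4), Pow(j, 2))) (Function('d')(j) = Mul(Rational(1, 4), Add(Mul(j, j), j)) = Mul(Rational(1, 4), Add(Pow(j, 2), j)) = Mul(Rational(1, 4), Add(j, Pow(j, 2))) = Add(Mul(Rational(1, 4), j), Mul(Rational(1, 4), Pow(j, 2))))
Function('M')(J, h) = Add(-725, Mul(Rational(1, 4), J, h, Add(1, h))) (Function('M')(J, h) = Add(Mul(Mul(Rational(1, 4), h, Add(1, h)), J), -725) = Add(Mul(Rational(1, 4), J, h, Add(1, h)), -725) = Add(-725, Mul(Rational(1, 4), J, h, Add(1, h))))
Pow(Function('M')(V, -1453), -1) = Pow(Add(-725, Mul(Rational(1, 4), -2548, -1453, Add(1, -1453))), -1) = Pow(Add(-725, Mul(Rational(1, 4), -2548, -1453, -1452)), -1) = Pow(Add(-725, -1343914572), -1) = Pow(-1343915297, -1) = Rational(-1, 1343915297)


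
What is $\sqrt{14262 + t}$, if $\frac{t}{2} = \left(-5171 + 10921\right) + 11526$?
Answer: $\sqrt{48814} \approx 220.94$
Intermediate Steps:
$t = 34552$ ($t = 2 \left(\left(-5171 + 10921\right) + 11526\right) = 2 \left(5750 + 11526\right) = 2 \cdot 17276 = 34552$)
$\sqrt{14262 + t} = \sqrt{14262 + 34552} = \sqrt{48814}$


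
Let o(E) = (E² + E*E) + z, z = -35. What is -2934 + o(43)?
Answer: 729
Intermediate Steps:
o(E) = -35 + 2*E² (o(E) = (E² + E*E) - 35 = (E² + E²) - 35 = 2*E² - 35 = -35 + 2*E²)
-2934 + o(43) = -2934 + (-35 + 2*43²) = -2934 + (-35 + 2*1849) = -2934 + (-35 + 3698) = -2934 + 3663 = 729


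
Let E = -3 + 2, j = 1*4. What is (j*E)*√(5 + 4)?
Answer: -12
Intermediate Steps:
j = 4
E = -1
(j*E)*√(5 + 4) = (4*(-1))*√(5 + 4) = -4*√9 = -4*3 = -12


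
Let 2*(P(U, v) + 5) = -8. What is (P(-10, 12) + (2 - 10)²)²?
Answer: 3025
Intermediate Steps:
P(U, v) = -9 (P(U, v) = -5 + (½)*(-8) = -5 - 4 = -9)
(P(-10, 12) + (2 - 10)²)² = (-9 + (2 - 10)²)² = (-9 + (-8)²)² = (-9 + 64)² = 55² = 3025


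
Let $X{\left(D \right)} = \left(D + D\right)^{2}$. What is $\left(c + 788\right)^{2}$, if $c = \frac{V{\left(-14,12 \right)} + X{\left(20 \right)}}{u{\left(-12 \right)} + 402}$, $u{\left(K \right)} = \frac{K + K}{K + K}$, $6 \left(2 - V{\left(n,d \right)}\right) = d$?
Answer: $\frac{101865658896}{162409} \approx 6.2722 \cdot 10^{5}$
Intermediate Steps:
$V{\left(n,d \right)} = 2 - \frac{d}{6}$
$X{\left(D \right)} = 4 D^{2}$ ($X{\left(D \right)} = \left(2 D\right)^{2} = 4 D^{2}$)
$u{\left(K \right)} = 1$ ($u{\left(K \right)} = \frac{2 K}{2 K} = 2 K \frac{1}{2 K} = 1$)
$c = \frac{1600}{403}$ ($c = \frac{\left(2 - 2\right) + 4 \cdot 20^{2}}{1 + 402} = \frac{\left(2 - 2\right) + 4 \cdot 400}{403} = \left(0 + 1600\right) \frac{1}{403} = 1600 \cdot \frac{1}{403} = \frac{1600}{403} \approx 3.9702$)
$\left(c + 788\right)^{2} = \left(\frac{1600}{403} + 788\right)^{2} = \left(\frac{319164}{403}\right)^{2} = \frac{101865658896}{162409}$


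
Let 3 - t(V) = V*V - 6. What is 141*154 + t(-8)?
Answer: 21659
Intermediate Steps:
t(V) = 9 - V² (t(V) = 3 - (V*V - 6) = 3 - (V² - 6) = 3 - (-6 + V²) = 3 + (6 - V²) = 9 - V²)
141*154 + t(-8) = 141*154 + (9 - 1*(-8)²) = 21714 + (9 - 1*64) = 21714 + (9 - 64) = 21714 - 55 = 21659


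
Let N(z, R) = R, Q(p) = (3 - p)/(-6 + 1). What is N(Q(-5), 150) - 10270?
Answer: -10120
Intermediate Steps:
Q(p) = -3/5 + p/5 (Q(p) = (3 - p)/(-5) = (3 - p)*(-1/5) = -3/5 + p/5)
N(Q(-5), 150) - 10270 = 150 - 10270 = -10120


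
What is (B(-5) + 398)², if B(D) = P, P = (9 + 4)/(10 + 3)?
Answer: 159201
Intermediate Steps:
P = 1 (P = 13/13 = 13*(1/13) = 1)
B(D) = 1
(B(-5) + 398)² = (1 + 398)² = 399² = 159201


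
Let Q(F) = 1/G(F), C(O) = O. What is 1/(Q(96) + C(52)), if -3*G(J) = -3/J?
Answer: 1/148 ≈ 0.0067568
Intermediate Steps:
G(J) = 1/J (G(J) = -(-1)/J = 1/J)
Q(F) = F (Q(F) = 1/(1/F) = F)
1/(Q(96) + C(52)) = 1/(96 + 52) = 1/148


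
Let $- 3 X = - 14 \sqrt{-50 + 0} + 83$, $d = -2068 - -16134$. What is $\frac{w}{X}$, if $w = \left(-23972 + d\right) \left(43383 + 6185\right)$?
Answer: $\frac{40754710464}{5563} + \frac{34371442560 i \sqrt{2}}{5563} \approx 7.326 \cdot 10^{6} + 8.7378 \cdot 10^{6} i$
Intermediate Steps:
$d = 14066$ ($d = -2068 + 16134 = 14066$)
$w = -491020608$ ($w = \left(-23972 + 14066\right) \left(43383 + 6185\right) = \left(-9906\right) 49568 = -491020608$)
$X = - \frac{83}{3} + \frac{70 i \sqrt{2}}{3}$ ($X = - \frac{- 14 \sqrt{-50 + 0} + 83}{3} = - \frac{- 14 \sqrt{-50} + 83}{3} = - \frac{- 14 \cdot 5 i \sqrt{2} + 83}{3} = - \frac{- 70 i \sqrt{2} + 83}{3} = - \frac{83 - 70 i \sqrt{2}}{3} = - \frac{83}{3} + \frac{70 i \sqrt{2}}{3} \approx -27.667 + 32.998 i$)
$\frac{w}{X} = - \frac{491020608}{- \frac{83}{3} + \frac{70 i \sqrt{2}}{3}}$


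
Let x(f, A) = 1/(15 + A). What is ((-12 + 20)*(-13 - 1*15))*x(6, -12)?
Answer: -224/3 ≈ -74.667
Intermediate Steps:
((-12 + 20)*(-13 - 1*15))*x(6, -12) = ((-12 + 20)*(-13 - 1*15))/(15 - 12) = (8*(-13 - 15))/3 = (8*(-28))*(⅓) = -224*⅓ = -224/3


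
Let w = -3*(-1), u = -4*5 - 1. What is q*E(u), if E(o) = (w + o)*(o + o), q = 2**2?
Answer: 3024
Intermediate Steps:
q = 4
u = -21 (u = -20 - 1 = -21)
w = 3
E(o) = 2*o*(3 + o) (E(o) = (3 + o)*(o + o) = (3 + o)*(2*o) = 2*o*(3 + o))
q*E(u) = 4*(2*(-21)*(3 - 21)) = 4*(2*(-21)*(-18)) = 4*756 = 3024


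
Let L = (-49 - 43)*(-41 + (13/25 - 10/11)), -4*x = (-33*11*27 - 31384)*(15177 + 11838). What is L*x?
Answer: 11650657916646/11 ≈ 1.0592e+12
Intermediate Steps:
x = 1112612775/4 (x = -(-33*11*27 - 31384)*(15177 + 11838)/4 = -(-363*27 - 31384)*27015/4 = -(-9801 - 31384)*27015/4 = -(-41185)*27015/4 = -1/4*(-1112612775) = 1112612775/4 ≈ 2.7815e+8)
L = 1047144/275 (L = -92*(-41 + (13*(1/25) - 10*1/11)) = -92*(-41 + (13/25 - 10/11)) = -92*(-41 - 107/275) = -92*(-11382/275) = 1047144/275 ≈ 3807.8)
L*x = (1047144/275)*(1112612775/4) = 11650657916646/11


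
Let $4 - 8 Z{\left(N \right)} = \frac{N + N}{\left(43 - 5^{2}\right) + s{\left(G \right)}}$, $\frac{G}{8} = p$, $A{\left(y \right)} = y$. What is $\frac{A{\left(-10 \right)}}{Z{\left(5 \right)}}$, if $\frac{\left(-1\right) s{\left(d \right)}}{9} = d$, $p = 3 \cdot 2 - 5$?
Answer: $- \frac{2160}{113} \approx -19.115$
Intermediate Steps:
$p = 1$ ($p = 6 - 5 = 1$)
$G = 8$ ($G = 8 \cdot 1 = 8$)
$s{\left(d \right)} = - 9 d$
$Z{\left(N \right)} = \frac{1}{2} + \frac{N}{216}$ ($Z{\left(N \right)} = \frac{1}{2} - \frac{\left(N + N\right) \frac{1}{\left(43 - 5^{2}\right) - 72}}{8} = \frac{1}{2} - \frac{2 N \frac{1}{\left(43 - 25\right) - 72}}{8} = \frac{1}{2} - \frac{2 N \frac{1}{18 - 72}}{8} = \frac{1}{2} - \frac{2 N \frac{1}{-54}}{8} = \frac{1}{2} - \frac{2 N \left(- \frac{1}{54}\right)}{8} = \frac{1}{2} - \frac{\left(- \frac{1}{27}\right) N}{8} = \frac{1}{2} + \frac{N}{216}$)
$\frac{A{\left(-10 \right)}}{Z{\left(5 \right)}} = - \frac{10}{\frac{1}{2} + \frac{1}{216} \cdot 5} = - \frac{10}{\frac{1}{2} + \frac{5}{216}} = - \frac{10}{\frac{113}{216}} = \left(-10\right) \frac{216}{113} = - \frac{2160}{113}$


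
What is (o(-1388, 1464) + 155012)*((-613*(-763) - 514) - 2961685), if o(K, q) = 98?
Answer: -386918792800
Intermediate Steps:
(o(-1388, 1464) + 155012)*((-613*(-763) - 514) - 2961685) = (98 + 155012)*((-613*(-763) - 514) - 2961685) = 155110*((467719 - 514) - 2961685) = 155110*(467205 - 2961685) = 155110*(-2494480) = -386918792800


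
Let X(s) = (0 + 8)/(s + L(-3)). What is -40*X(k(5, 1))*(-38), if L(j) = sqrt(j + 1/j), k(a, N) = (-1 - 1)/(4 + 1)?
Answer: -182400/131 - 152000*I*sqrt(30)/131 ≈ -1392.4 - 6355.3*I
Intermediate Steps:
k(a, N) = -2/5
X(s) = 8/(s + I*sqrt(30)/3) (X(s) = (0 + 8)/(s + sqrt(-3 + 1/(-3))) = 8/(s + sqrt(-3 - 1/3)) = 8/(s + sqrt(-10/3)) = 8/(s + I*sqrt(30)/3))
-40*X(k(5, 1))*(-38) = -960/(3*(-2/5) + I*sqrt(30))*(-38) = -960/(-6/5 + I*sqrt(30))*(-38) = 36480/(-6/5 + I*sqrt(30))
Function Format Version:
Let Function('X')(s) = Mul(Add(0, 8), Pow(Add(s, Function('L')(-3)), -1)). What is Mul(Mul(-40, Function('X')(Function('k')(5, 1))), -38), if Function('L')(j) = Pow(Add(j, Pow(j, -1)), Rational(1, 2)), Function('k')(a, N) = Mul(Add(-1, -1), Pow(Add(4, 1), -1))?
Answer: Add(Rational(-182400, 131), Mul(Rational(-152000, 131), I, Pow(30, Rational(1, 2)))) ≈ Add(-1392.4, Mul(-6355.3, I))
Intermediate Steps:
Function('k')(a, N) = Rational(-2, 5) (Function('k')(a, N) = Mul(-2, Pow(5, -1)) = Mul(-2, Rational(1, 5)) = Rational(-2, 5))
Function('X')(s) = Mul(8, Pow(Add(s, Mul(Rational(1, 3), I, Pow(30, Rational(1, 2)))), -1)) (Function('X')(s) = Mul(Add(0, 8), Pow(Add(s, Pow(Add(-3, Pow(-3, -1)), Rational(1, 2))), -1)) = Mul(8, Pow(Add(s, Pow(Add(-3, Rational(-1, 3)), Rational(1, 2))), -1)) = Mul(8, Pow(Add(s, Pow(Rational(-10, 3), Rational(1, 2))), -1)) = Mul(8, Pow(Add(s, Mul(Rational(1, 3), I, Pow(30, Rational(1, 2)))), -1)))
Mul(Mul(-40, Function('X')(Function('k')(5, 1))), -38) = Mul(Mul(-40, Mul(24, Pow(Add(Mul(3, Rational(-2, 5)), Mul(I, Pow(30, Rational(1, 2)))), -1))), -38) = Mul(Mul(-40, Mul(24, Pow(Add(Rational(-6, 5), Mul(I, Pow(30, Rational(1, 2)))), -1))), -38) = Mul(Mul(-960, Pow(Add(Rational(-6, 5), Mul(I, Pow(30, Rational(1, 2)))), -1)), -38) = Mul(36480, Pow(Add(Rational(-6, 5), Mul(I, Pow(30, Rational(1, 2)))), -1))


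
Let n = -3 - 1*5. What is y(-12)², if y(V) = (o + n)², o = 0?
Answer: 4096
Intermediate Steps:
n = -8 (n = -3 - 5 = -8)
y(V) = 64 (y(V) = (0 - 8)² = (-8)² = 64)
y(-12)² = 64² = 4096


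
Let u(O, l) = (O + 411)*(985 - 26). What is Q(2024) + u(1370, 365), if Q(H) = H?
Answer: 1710003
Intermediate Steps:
u(O, l) = 394149 + 959*O (u(O, l) = (411 + O)*959 = 394149 + 959*O)
Q(2024) + u(1370, 365) = 2024 + (394149 + 959*1370) = 2024 + (394149 + 1313830) = 2024 + 1707979 = 1710003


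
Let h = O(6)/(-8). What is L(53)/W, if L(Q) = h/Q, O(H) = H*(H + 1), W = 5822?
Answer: -21/1234264 ≈ -1.7014e-5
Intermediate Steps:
O(H) = H*(1 + H)
h = -21/4 (h = (6*(1 + 6))/(-8) = (6*7)*(-⅛) = 42*(-⅛) = -21/4 ≈ -5.2500)
L(Q) = -21/(4*Q)
L(53)/W = -21/4/53/5822 = -21/4*1/53*(1/5822) = -21/212*1/5822 = -21/1234264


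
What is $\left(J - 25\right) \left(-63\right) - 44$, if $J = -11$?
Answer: $2224$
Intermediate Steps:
$\left(J - 25\right) \left(-63\right) - 44 = \left(-11 - 25\right) \left(-63\right) - 44 = \left(-36\right) \left(-63\right) - 44 = 2268 - 44 = 2224$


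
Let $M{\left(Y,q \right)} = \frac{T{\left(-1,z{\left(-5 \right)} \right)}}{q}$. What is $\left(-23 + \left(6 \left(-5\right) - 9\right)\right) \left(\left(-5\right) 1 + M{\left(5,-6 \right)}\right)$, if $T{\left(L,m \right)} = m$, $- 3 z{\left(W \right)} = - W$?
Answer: $\frac{2635}{9} \approx 292.78$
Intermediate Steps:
$z{\left(W \right)} = \frac{W}{3}$ ($z{\left(W \right)} = - \frac{\left(-1\right) W}{3} = \frac{W}{3}$)
$M{\left(Y,q \right)} = - \frac{5}{3 q}$ ($M{\left(Y,q \right)} = \frac{\frac{1}{3} \left(-5\right)}{q} = - \frac{5}{3 q}$)
$\left(-23 + \left(6 \left(-5\right) - 9\right)\right) \left(\left(-5\right) 1 + M{\left(5,-6 \right)}\right) = \left(-23 + \left(6 \left(-5\right) - 9\right)\right) \left(\left(-5\right) 1 - \frac{5}{3 \left(-6\right)}\right) = \left(-23 - 39\right) \left(-5 - - \frac{5}{18}\right) = \left(-23 - 39\right) \left(-5 + \frac{5}{18}\right) = \left(-62\right) \left(- \frac{85}{18}\right) = \frac{2635}{9}$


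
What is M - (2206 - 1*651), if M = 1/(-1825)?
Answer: -2837876/1825 ≈ -1555.0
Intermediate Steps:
M = -1/1825 ≈ -0.00054795
M - (2206 - 1*651) = -1/1825 - (2206 - 1*651) = -1/1825 - (2206 - 651) = -1/1825 - 1*1555 = -1/1825 - 1555 = -2837876/1825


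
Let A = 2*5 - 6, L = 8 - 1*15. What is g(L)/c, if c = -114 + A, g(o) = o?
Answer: 7/110 ≈ 0.063636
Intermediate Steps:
L = -7 (L = 8 - 15 = -7)
A = 4 (A = 10 - 6 = 4)
c = -110 (c = -114 + 4 = -110)
g(L)/c = -7/(-110) = -7*(-1/110) = 7/110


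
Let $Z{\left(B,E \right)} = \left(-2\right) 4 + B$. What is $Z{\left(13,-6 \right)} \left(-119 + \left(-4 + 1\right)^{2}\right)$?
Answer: $-550$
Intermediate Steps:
$Z{\left(B,E \right)} = -8 + B$
$Z{\left(13,-6 \right)} \left(-119 + \left(-4 + 1\right)^{2}\right) = \left(-8 + 13\right) \left(-119 + \left(-4 + 1\right)^{2}\right) = 5 \left(-119 + \left(-3\right)^{2}\right) = 5 \left(-119 + 9\right) = 5 \left(-110\right) = -550$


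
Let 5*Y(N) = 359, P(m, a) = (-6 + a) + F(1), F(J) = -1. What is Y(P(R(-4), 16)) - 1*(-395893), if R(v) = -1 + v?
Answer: 1979824/5 ≈ 3.9597e+5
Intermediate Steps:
P(m, a) = -7 + a (P(m, a) = (-6 + a) - 1 = -7 + a)
Y(N) = 359/5 (Y(N) = (1/5)*359 = 359/5)
Y(P(R(-4), 16)) - 1*(-395893) = 359/5 - 1*(-395893) = 359/5 + 395893 = 1979824/5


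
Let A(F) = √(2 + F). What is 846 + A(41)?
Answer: 846 + √43 ≈ 852.56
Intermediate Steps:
846 + A(41) = 846 + √(2 + 41) = 846 + √43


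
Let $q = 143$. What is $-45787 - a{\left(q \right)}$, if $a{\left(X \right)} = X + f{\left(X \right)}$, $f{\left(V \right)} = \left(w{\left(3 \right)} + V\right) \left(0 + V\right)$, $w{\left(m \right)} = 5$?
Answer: $-67094$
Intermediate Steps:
$f{\left(V \right)} = V \left(5 + V\right)$ ($f{\left(V \right)} = \left(5 + V\right) \left(0 + V\right) = \left(5 + V\right) V = V \left(5 + V\right)$)
$a{\left(X \right)} = X + X \left(5 + X\right)$
$-45787 - a{\left(q \right)} = -45787 - 143 \left(6 + 143\right) = -45787 - 143 \cdot 149 = -45787 - 21307 = -67094$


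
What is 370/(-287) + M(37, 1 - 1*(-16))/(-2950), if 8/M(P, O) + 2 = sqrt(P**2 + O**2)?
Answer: -451336398/350089775 - 2*sqrt(1658)/1219825 ≈ -1.2893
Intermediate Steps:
M(P, O) = 8/(-2 + sqrt(O**2 + P**2)) (M(P, O) = 8/(-2 + sqrt(P**2 + O**2)) = 8/(-2 + sqrt(O**2 + P**2)))
370/(-287) + M(37, 1 - 1*(-16))/(-2950) = 370/(-287) + (8/(-2 + sqrt((1 - 1*(-16))**2 + 37**2)))/(-2950) = 370*(-1/287) + (8/(-2 + sqrt((1 + 16)**2 + 1369)))*(-1/2950) = -370/287 + (8/(-2 + sqrt(17**2 + 1369)))*(-1/2950) = -370/287 + (8/(-2 + sqrt(289 + 1369)))*(-1/2950) = -370/287 + (8/(-2 + sqrt(1658)))*(-1/2950) = -370/287 - 4/(1475*(-2 + sqrt(1658)))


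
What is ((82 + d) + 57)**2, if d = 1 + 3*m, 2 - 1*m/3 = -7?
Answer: 48841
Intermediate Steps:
m = 27 (m = 6 - 3*(-7) = 6 + 21 = 27)
d = 82 (d = 1 + 3*27 = 1 + 81 = 82)
((82 + d) + 57)**2 = ((82 + 82) + 57)**2 = (164 + 57)**2 = 221**2 = 48841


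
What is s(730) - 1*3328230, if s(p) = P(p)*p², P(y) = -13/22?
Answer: -40074380/11 ≈ -3.6431e+6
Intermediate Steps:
P(y) = -13/22 (P(y) = -13*1/22 = -13/22)
s(p) = -13*p²/22
s(730) - 1*3328230 = -13/22*730² - 1*3328230 = -13/22*532900 - 3328230 = -3463850/11 - 3328230 = -40074380/11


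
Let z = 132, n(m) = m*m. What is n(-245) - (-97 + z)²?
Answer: 58800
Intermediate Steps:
n(m) = m²
n(-245) - (-97 + z)² = (-245)² - (-97 + 132)² = 60025 - 1*35² = 60025 - 1*1225 = 60025 - 1225 = 58800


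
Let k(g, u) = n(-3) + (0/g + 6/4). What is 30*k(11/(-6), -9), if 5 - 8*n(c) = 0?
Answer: 255/4 ≈ 63.750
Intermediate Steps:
n(c) = 5/8 (n(c) = 5/8 - ⅛*0 = 5/8 + 0 = 5/8)
k(g, u) = 17/8 (k(g, u) = 5/8 + (0/g + 6/4) = 5/8 + (0 + 6*(¼)) = 5/8 + (0 + 3/2) = 5/8 + 3/2 = 17/8)
30*k(11/(-6), -9) = 30*(17/8) = 255/4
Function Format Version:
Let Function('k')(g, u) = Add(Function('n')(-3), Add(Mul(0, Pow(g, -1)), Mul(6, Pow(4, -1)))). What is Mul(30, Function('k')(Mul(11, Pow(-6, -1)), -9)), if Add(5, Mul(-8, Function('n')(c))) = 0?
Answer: Rational(255, 4) ≈ 63.750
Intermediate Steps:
Function('n')(c) = Rational(5, 8) (Function('n')(c) = Add(Rational(5, 8), Mul(Rational(-1, 8), 0)) = Add(Rational(5, 8), 0) = Rational(5, 8))
Function('k')(g, u) = Rational(17, 8) (Function('k')(g, u) = Add(Rational(5, 8), Add(Mul(0, Pow(g, -1)), Mul(6, Pow(4, -1)))) = Add(Rational(5, 8), Add(0, Mul(6, Rational(1, 4)))) = Add(Rational(5, 8), Add(0, Rational(3, 2))) = Add(Rational(5, 8), Rational(3, 2)) = Rational(17, 8))
Mul(30, Function('k')(Mul(11, Pow(-6, -1)), -9)) = Mul(30, Rational(17, 8)) = Rational(255, 4)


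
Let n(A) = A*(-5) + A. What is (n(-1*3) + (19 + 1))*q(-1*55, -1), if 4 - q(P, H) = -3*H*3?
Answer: -160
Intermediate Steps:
n(A) = -4*A (n(A) = -5*A + A = -4*A)
q(P, H) = 4 + 9*H (q(P, H) = 4 - (-3*H)*3 = 4 - (-9)*H = 4 + 9*H)
(n(-1*3) + (19 + 1))*q(-1*55, -1) = (-(-4)*3 + (19 + 1))*(4 + 9*(-1)) = (-4*(-3) + 20)*(4 - 9) = (12 + 20)*(-5) = 32*(-5) = -160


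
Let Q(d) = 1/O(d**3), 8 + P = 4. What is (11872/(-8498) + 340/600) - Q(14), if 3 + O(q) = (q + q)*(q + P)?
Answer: -227376264367/273825900570 ≈ -0.83037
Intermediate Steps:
P = -4 (P = -8 + 4 = -4)
O(q) = -3 + 2*q*(-4 + q) (O(q) = -3 + (q + q)*(q - 4) = -3 + (2*q)*(-4 + q) = -3 + 2*q*(-4 + q))
Q(d) = 1/(-3 - 8*d**3 + 2*d**6) (Q(d) = 1/(-3 - 8*d**3 + 2*(d**3)**2) = 1/(-3 - 8*d**3 + 2*d**6))
(11872/(-8498) + 340/600) - Q(14) = (11872/(-8498) + 340/600) - 1/(-3 - 8*14**3 + 2*14**6) = (11872*(-1/8498) + 340*(1/600)) - 1/(-3 - 8*2744 + 2*7529536) = (-848/607 + 17/30) - 1/(-3 - 21952 + 15059072) = -15121/18210 - 1/15037117 = -227376264367/273825900570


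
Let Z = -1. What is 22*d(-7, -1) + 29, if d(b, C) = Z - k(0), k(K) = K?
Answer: 7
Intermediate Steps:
d(b, C) = -1 (d(b, C) = -1 - 1*0 = -1 + 0 = -1)
22*d(-7, -1) + 29 = 22*(-1) + 29 = -22 + 29 = 7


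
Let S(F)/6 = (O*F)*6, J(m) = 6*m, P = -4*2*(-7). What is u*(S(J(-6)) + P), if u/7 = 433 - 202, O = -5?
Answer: 10568712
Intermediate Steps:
u = 1617 (u = 7*(433 - 202) = 7*231 = 1617)
P = 56 (P = -8*(-7) = 56)
S(F) = -180*F (S(F) = 6*(-5*F*6) = 6*(-30*F) = -180*F)
u*(S(J(-6)) + P) = 1617*(-1080*(-6) + 56) = 1617*(-180*(-36) + 56) = 1617*(6480 + 56) = 1617*6536 = 10568712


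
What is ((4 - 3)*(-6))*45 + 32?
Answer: -238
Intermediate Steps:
((4 - 3)*(-6))*45 + 32 = (1*(-6))*45 + 32 = -6*45 + 32 = -270 + 32 = -238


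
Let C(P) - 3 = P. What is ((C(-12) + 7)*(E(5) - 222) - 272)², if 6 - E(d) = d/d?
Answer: 26244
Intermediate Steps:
E(d) = 5 (E(d) = 6 - d/d = 6 - 1*1 = 6 - 1 = 5)
C(P) = 3 + P
((C(-12) + 7)*(E(5) - 222) - 272)² = (((3 - 12) + 7)*(5 - 222) - 272)² = ((-9 + 7)*(-217) - 272)² = (-2*(-217) - 272)² = (434 - 272)² = 162² = 26244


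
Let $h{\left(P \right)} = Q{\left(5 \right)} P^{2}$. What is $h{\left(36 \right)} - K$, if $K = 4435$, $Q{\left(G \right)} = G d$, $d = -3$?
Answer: $-23875$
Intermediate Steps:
$Q{\left(G \right)} = - 3 G$ ($Q{\left(G \right)} = G \left(-3\right) = - 3 G$)
$h{\left(P \right)} = - 15 P^{2}$ ($h{\left(P \right)} = \left(-3\right) 5 P^{2} = - 15 P^{2}$)
$h{\left(36 \right)} - K = - 15 \cdot 36^{2} - 4435 = \left(-15\right) 1296 - 4435 = -19440 - 4435 = -23875$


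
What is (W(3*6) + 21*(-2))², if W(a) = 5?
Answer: 1369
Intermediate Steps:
(W(3*6) + 21*(-2))² = (5 + 21*(-2))² = (5 - 42)² = (-37)² = 1369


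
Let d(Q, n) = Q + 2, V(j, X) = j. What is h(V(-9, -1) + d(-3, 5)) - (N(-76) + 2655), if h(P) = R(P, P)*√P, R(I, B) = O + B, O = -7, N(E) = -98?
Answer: -2557 - 17*I*√10 ≈ -2557.0 - 53.759*I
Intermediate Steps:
d(Q, n) = 2 + Q
R(I, B) = -7 + B
h(P) = √P*(-7 + P) (h(P) = (-7 + P)*√P = √P*(-7 + P))
h(V(-9, -1) + d(-3, 5)) - (N(-76) + 2655) = √(-9 + (2 - 3))*(-7 + (-9 + (2 - 3))) - (-98 + 2655) = √(-9 - 1)*(-7 + (-9 - 1)) - 1*2557 = √(-10)*(-7 - 10) - 2557 = (I*√10)*(-17) - 2557 = -17*I*√10 - 2557 = -2557 - 17*I*√10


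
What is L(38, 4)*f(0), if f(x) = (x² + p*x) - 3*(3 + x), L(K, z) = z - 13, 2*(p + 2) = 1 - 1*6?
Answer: 81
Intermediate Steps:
p = -9/2 (p = -2 + (1 - 1*6)/2 = -2 + (1 - 6)/2 = -2 + (½)*(-5) = -2 - 5/2 = -9/2 ≈ -4.5000)
L(K, z) = -13 + z
f(x) = -9 + x² - 15*x/2 (f(x) = (x² - 9*x/2) - 3*(3 + x) = (x² - 9*x/2) + (-9 - 3*x) = -9 + x² - 15*x/2)
L(38, 4)*f(0) = (-13 + 4)*(-9 + 0² - 15/2*0) = -9*(-9 + 0 + 0) = -9*(-9) = 81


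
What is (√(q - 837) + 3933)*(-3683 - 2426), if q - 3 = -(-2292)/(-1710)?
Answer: -24026697 - 12218*I*√16962630/285 ≈ -2.4027e+7 - 1.7656e+5*I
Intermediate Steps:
q = 473/285 (q = 3 - (-2292)/(-1710) = 3 - (-2292)*(-1)/1710 = 3 - 1*382/285 = 3 - 382/285 = 473/285 ≈ 1.6596)
(√(q - 837) + 3933)*(-3683 - 2426) = (√(473/285 - 837) + 3933)*(-3683 - 2426) = (√(-238072/285) + 3933)*(-6109) = (2*I*√16962630/285 + 3933)*(-6109) = (3933 + 2*I*√16962630/285)*(-6109) = -24026697 - 12218*I*√16962630/285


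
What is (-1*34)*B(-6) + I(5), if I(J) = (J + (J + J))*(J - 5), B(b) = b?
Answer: 204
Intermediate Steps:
I(J) = 3*J*(-5 + J) (I(J) = (J + 2*J)*(-5 + J) = (3*J)*(-5 + J) = 3*J*(-5 + J))
(-1*34)*B(-6) + I(5) = -1*34*(-6) + 3*5*(-5 + 5) = -34*(-6) + 3*5*0 = 204 + 0 = 204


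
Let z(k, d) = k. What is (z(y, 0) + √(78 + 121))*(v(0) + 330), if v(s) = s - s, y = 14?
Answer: 4620 + 330*√199 ≈ 9275.2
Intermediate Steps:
v(s) = 0
(z(y, 0) + √(78 + 121))*(v(0) + 330) = (14 + √(78 + 121))*(0 + 330) = (14 + √199)*330 = 4620 + 330*√199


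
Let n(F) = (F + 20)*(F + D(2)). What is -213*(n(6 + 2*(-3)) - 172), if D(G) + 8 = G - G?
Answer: 70716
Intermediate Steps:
D(G) = -8 (D(G) = -8 + (G - G) = -8 + 0 = -8)
n(F) = (-8 + F)*(20 + F) (n(F) = (F + 20)*(F - 8) = (20 + F)*(-8 + F) = (-8 + F)*(20 + F))
-213*(n(6 + 2*(-3)) - 172) = -213*((-160 + (6 + 2*(-3))**2 + 12*(6 + 2*(-3))) - 172) = -213*((-160 + (6 - 6)**2 + 12*(6 - 6)) - 172) = -213*((-160 + 0**2 + 12*0) - 172) = -213*((-160 + 0 + 0) - 172) = -213*(-160 - 172) = -213*(-332) = 70716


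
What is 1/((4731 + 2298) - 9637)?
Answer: -1/2608 ≈ -0.00038344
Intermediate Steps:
1/((4731 + 2298) - 9637) = 1/(7029 - 9637) = 1/(-2608) = -1/2608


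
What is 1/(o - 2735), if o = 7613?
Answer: 1/4878 ≈ 0.00020500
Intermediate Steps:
1/(o - 2735) = 1/(7613 - 2735) = 1/4878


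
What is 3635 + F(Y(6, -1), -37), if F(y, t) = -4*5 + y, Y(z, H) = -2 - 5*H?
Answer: 3618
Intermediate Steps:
F(y, t) = -20 + y
3635 + F(Y(6, -1), -37) = 3635 + (-20 + (-2 - 5*(-1))) = 3635 + (-20 + (-2 + 5)) = 3635 + (-20 + 3) = 3635 - 17 = 3618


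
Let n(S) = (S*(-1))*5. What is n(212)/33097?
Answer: -1060/33097 ≈ -0.032027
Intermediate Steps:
n(S) = -5*S (n(S) = -S*5 = -5*S)
n(212)/33097 = -5*212/33097 = -1060*1/33097 = -1060/33097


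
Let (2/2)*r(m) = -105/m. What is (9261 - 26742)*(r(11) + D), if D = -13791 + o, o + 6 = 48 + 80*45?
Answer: 1953396864/11 ≈ 1.7758e+8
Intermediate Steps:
o = 3642 (o = -6 + (48 + 80*45) = -6 + (48 + 3600) = -6 + 3648 = 3642)
r(m) = -105/m
D = -10149 (D = -13791 + 3642 = -10149)
(9261 - 26742)*(r(11) + D) = (9261 - 26742)*(-105/11 - 10149) = -17481*(-105*1/11 - 10149) = -17481*(-105/11 - 10149) = -17481*(-111744/11) = 1953396864/11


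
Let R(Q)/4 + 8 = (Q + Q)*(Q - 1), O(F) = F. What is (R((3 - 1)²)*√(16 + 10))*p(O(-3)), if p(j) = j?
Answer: -192*√26 ≈ -979.01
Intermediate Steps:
R(Q) = -32 + 8*Q*(-1 + Q) (R(Q) = -32 + 4*((Q + Q)*(Q - 1)) = -32 + 4*((2*Q)*(-1 + Q)) = -32 + 4*(2*Q*(-1 + Q)) = -32 + 8*Q*(-1 + Q))
(R((3 - 1)²)*√(16 + 10))*p(O(-3)) = ((-32 - 8*(3 - 1)² + 8*((3 - 1)²)²)*√(16 + 10))*(-3) = ((-32 - 8*2² + 8*(2²)²)*√26)*(-3) = ((-32 - 8*4 + 8*4²)*√26)*(-3) = ((-32 - 32 + 8*16)*√26)*(-3) = ((-32 - 32 + 128)*√26)*(-3) = (64*√26)*(-3) = -192*√26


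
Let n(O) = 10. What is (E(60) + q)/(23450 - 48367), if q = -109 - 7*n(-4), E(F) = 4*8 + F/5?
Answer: 135/24917 ≈ 0.0054180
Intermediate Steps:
E(F) = 32 + F/5 (E(F) = 32 + F*(⅕) = 32 + F/5)
q = -179 (q = -109 - 7*10 = -109 - 70 = -179)
(E(60) + q)/(23450 - 48367) = ((32 + (⅕)*60) - 179)/(23450 - 48367) = ((32 + 12) - 179)/(-24917) = (44 - 179)*(-1/24917) = -135*(-1/24917) = 135/24917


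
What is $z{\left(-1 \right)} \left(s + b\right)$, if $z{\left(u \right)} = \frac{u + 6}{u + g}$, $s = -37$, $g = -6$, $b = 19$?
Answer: $\frac{90}{7} \approx 12.857$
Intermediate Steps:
$z{\left(u \right)} = \frac{6 + u}{-6 + u}$ ($z{\left(u \right)} = \frac{u + 6}{u - 6} = \frac{6 + u}{-6 + u}$)
$z{\left(-1 \right)} \left(s + b\right) = \frac{6 - 1}{-6 - 1} \left(-37 + 19\right) = \frac{1}{-7} \cdot 5 \left(-18\right) = \left(- \frac{1}{7}\right) 5 \left(-18\right) = \left(- \frac{5}{7}\right) \left(-18\right) = \frac{90}{7}$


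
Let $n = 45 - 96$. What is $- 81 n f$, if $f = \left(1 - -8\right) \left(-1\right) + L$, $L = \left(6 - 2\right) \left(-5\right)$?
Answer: $-119799$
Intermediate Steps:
$L = -20$ ($L = 4 \left(-5\right) = -20$)
$n = -51$
$f = -29$ ($f = \left(1 - -8\right) \left(-1\right) - 20 = \left(1 + 8\right) \left(-1\right) - 20 = 9 \left(-1\right) - 20 = -9 - 20 = -29$)
$- 81 n f = \left(-81\right) \left(-51\right) \left(-29\right) = 4131 \left(-29\right) = -119799$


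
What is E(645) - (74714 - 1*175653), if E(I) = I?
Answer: 101584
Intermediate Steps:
E(645) - (74714 - 1*175653) = 645 - (74714 - 1*175653) = 645 - (74714 - 175653) = 645 - 1*(-100939) = 645 + 100939 = 101584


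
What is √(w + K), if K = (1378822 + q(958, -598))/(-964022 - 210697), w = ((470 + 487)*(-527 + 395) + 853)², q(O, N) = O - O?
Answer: √128548792118263265007/90363 ≈ 1.2547e+5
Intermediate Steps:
q(O, N) = 0
w = 15742971841 (w = (957*(-132) + 853)² = (-126324 + 853)² = (-125471)² = 15742971841)
K = -1378822/1174719 (K = (1378822 + 0)/(-964022 - 210697) = 1378822/(-1174719) = 1378822*(-1/1174719) = -1378822/1174719 ≈ -1.1737)
√(w + K) = √(15742971841 - 1378822/1174719) = √(18493568136708857/1174719) = √128548792118263265007/90363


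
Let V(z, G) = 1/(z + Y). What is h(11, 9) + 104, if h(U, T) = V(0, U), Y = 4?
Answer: 417/4 ≈ 104.25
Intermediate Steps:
V(z, G) = 1/(4 + z) (V(z, G) = 1/(z + 4) = 1/(4 + z))
h(U, T) = 1/4 (h(U, T) = 1/(4 + 0) = 1/4)
h(11, 9) + 104 = 1/4 + 104 = 417/4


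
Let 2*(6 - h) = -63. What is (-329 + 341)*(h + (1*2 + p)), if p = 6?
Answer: 546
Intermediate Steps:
h = 75/2 (h = 6 - ½*(-63) = 6 + 63/2 = 75/2 ≈ 37.500)
(-329 + 341)*(h + (1*2 + p)) = (-329 + 341)*(75/2 + (1*2 + 6)) = 12*(75/2 + (2 + 6)) = 12*(75/2 + 8) = 12*(91/2) = 546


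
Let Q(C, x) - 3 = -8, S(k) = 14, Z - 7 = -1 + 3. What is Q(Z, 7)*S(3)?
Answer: -70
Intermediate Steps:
Z = 9 (Z = 7 + (-1 + 3) = 7 + 2 = 9)
Q(C, x) = -5 (Q(C, x) = 3 - 8 = -5)
Q(Z, 7)*S(3) = -5*14 = -70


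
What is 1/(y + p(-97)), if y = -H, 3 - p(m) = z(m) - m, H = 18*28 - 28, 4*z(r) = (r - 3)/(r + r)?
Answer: -194/110605 ≈ -0.0017540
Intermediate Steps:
z(r) = (-3 + r)/(8*r) (z(r) = ((r - 3)/(r + r))/4 = ((-3 + r)/((2*r)))/4 = ((-3 + r)*(1/(2*r)))/4 = ((-3 + r)/(2*r))/4 = (-3 + r)/(8*r))
H = 476 (H = 504 - 28 = 476)
p(m) = 3 + m - (-3 + m)/(8*m) (p(m) = 3 - ((-3 + m)/(8*m) - m) = 3 - (-m + (-3 + m)/(8*m)) = 3 + (m - (-3 + m)/(8*m)) = 3 + m - (-3 + m)/(8*m))
y = -476 (y = -1*476 = -476)
1/(y + p(-97)) = 1/(-476 + (23/8 - 97 + (3/8)/(-97))) = 1/(-476 + (23/8 - 97 + (3/8)*(-1/97))) = 1/(-476 + (23/8 - 97 - 3/776)) = 1/(-476 - 18261/194) = 1/(-110605/194) = -194/110605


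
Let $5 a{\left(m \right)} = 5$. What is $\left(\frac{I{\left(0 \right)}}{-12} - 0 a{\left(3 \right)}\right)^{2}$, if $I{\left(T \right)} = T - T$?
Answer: $0$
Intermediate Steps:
$a{\left(m \right)} = 1$ ($a{\left(m \right)} = \frac{1}{5} \cdot 5 = 1$)
$I{\left(T \right)} = 0$
$\left(\frac{I{\left(0 \right)}}{-12} - 0 a{\left(3 \right)}\right)^{2} = \left(\frac{0}{-12} - 0 \cdot 1\right)^{2} = \left(0 \left(- \frac{1}{12}\right) - 0\right)^{2} = \left(0 + 0\right)^{2} = 0^{2} = 0$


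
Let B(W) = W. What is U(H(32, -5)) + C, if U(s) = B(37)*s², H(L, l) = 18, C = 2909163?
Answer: 2921151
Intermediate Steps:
U(s) = 37*s²
U(H(32, -5)) + C = 37*18² + 2909163 = 37*324 + 2909163 = 11988 + 2909163 = 2921151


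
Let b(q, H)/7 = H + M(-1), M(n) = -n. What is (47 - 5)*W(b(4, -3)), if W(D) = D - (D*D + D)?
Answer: -8232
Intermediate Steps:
b(q, H) = 7 + 7*H (b(q, H) = 7*(H - 1*(-1)) = 7*(H + 1) = 7*(1 + H) = 7 + 7*H)
W(D) = -D**2 (W(D) = D - (D**2 + D) = D - (D + D**2) = D + (-D - D**2) = -D**2)
(47 - 5)*W(b(4, -3)) = (47 - 5)*(-(7 + 7*(-3))**2) = 42*(-(7 - 21)**2) = 42*(-1*(-14)**2) = 42*(-1*196) = 42*(-196) = -8232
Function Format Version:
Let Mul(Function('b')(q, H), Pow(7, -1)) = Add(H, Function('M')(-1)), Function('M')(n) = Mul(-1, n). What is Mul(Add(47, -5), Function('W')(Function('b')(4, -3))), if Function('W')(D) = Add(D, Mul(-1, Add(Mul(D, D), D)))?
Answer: -8232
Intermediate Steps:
Function('b')(q, H) = Add(7, Mul(7, H)) (Function('b')(q, H) = Mul(7, Add(H, Mul(-1, -1))) = Mul(7, Add(H, 1)) = Mul(7, Add(1, H)) = Add(7, Mul(7, H)))
Function('W')(D) = Mul(-1, Pow(D, 2)) (Function('W')(D) = Add(D, Mul(-1, Add(Pow(D, 2), D))) = Add(D, Mul(-1, Add(D, Pow(D, 2)))) = Add(D, Add(Mul(-1, D), Mul(-1, Pow(D, 2)))) = Mul(-1, Pow(D, 2)))
Mul(Add(47, -5), Function('W')(Function('b')(4, -3))) = Mul(Add(47, -5), Mul(-1, Pow(Add(7, Mul(7, -3)), 2))) = Mul(42, Mul(-1, Pow(Add(7, -21), 2))) = Mul(42, Mul(-1, Pow(-14, 2))) = Mul(42, Mul(-1, 196)) = Mul(42, -196) = -8232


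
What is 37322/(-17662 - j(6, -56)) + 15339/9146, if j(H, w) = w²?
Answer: -11163245/95109254 ≈ -0.11737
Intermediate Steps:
37322/(-17662 - j(6, -56)) + 15339/9146 = 37322/(-17662 - 1*(-56)²) + 15339/9146 = 37322/(-17662 - 1*3136) + 15339*(1/9146) = 37322/(-17662 - 3136) + 15339/9146 = 37322/(-20798) + 15339/9146 = 37322*(-1/20798) + 15339/9146 = -18661/10399 + 15339/9146 = -11163245/95109254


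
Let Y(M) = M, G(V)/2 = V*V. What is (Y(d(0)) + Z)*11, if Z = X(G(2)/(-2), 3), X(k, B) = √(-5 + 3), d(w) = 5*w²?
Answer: 11*I*√2 ≈ 15.556*I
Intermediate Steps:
G(V) = 2*V² (G(V) = 2*(V*V) = 2*V²)
X(k, B) = I*√2 (X(k, B) = √(-2) = I*√2)
Z = I*√2 ≈ 1.4142*I
(Y(d(0)) + Z)*11 = (5*0² + I*√2)*11 = (5*0 + I*√2)*11 = (0 + I*√2)*11 = (I*√2)*11 = 11*I*√2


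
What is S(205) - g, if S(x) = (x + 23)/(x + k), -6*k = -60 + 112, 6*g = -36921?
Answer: 381589/62 ≈ 6154.7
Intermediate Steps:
g = -12307/2 (g = (⅙)*(-36921) = -12307/2 ≈ -6153.5)
k = -26/3 (k = -(-60 + 112)/6 = -⅙*52 = -26/3 ≈ -8.6667)
S(x) = (23 + x)/(-26/3 + x) (S(x) = (x + 23)/(x - 26/3) = (23 + x)/(-26/3 + x))
S(205) - g = 3*(23 + 205)/(-26 + 3*205) - 1*(-12307/2) = 3*228/(-26 + 615) + 12307/2 = 3*228/589 + 12307/2 = 3*(1/589)*228 + 12307/2 = 36/31 + 12307/2 = 381589/62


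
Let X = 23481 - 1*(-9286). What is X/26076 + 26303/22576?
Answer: 356406205/147172944 ≈ 2.4217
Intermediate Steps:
X = 32767 (X = 23481 + 9286 = 32767)
X/26076 + 26303/22576 = 32767/26076 + 26303/22576 = 356406205/147172944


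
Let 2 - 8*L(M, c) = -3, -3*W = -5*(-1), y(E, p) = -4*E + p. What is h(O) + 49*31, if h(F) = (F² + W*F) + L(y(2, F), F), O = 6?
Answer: 12365/8 ≈ 1545.6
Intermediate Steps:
y(E, p) = p - 4*E
W = -5/3 (W = -(-5)*(-1)/3 = -⅓*5 = -5/3 ≈ -1.6667)
L(M, c) = 5/8 (L(M, c) = ¼ - ⅛*(-3) = ¼ + 3/8 = 5/8)
h(F) = 5/8 + F² - 5*F/3 (h(F) = (F² - 5*F/3) + 5/8 = 5/8 + F² - 5*F/3)
h(O) + 49*31 = (5/8 + 6² - 5/3*6) + 49*31 = (5/8 + 36 - 10) + 1519 = 213/8 + 1519 = 12365/8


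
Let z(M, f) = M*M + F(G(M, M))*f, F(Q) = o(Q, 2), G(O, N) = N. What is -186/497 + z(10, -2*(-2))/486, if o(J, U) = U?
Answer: -680/4473 ≈ -0.15202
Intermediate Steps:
F(Q) = 2
z(M, f) = M**2 + 2*f (z(M, f) = M*M + 2*f = M**2 + 2*f)
-186/497 + z(10, -2*(-2))/486 = -186/497 + (10**2 + 2*(-2*(-2)))/486 = -186*1/497 + (100 + 2*4)*(1/486) = -186/497 + (100 + 8)*(1/486) = -186/497 + 108*(1/486) = -186/497 + 2/9 = -680/4473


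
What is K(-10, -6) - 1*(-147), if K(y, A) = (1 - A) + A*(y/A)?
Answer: 144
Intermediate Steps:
K(y, A) = 1 + y - A (K(y, A) = (1 - A) + y = 1 + y - A)
K(-10, -6) - 1*(-147) = (1 - 10 - 1*(-6)) - 1*(-147) = (1 - 10 + 6) + 147 = -3 + 147 = 144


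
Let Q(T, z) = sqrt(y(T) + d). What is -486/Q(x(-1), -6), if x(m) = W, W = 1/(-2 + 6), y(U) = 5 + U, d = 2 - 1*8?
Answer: 324*I*sqrt(3) ≈ 561.18*I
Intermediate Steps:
d = -6 (d = 2 - 8 = -6)
W = 1/4 ≈ 0.25000
x(m) = 1/4
Q(T, z) = sqrt(-1 + T) (Q(T, z) = sqrt((5 + T) - 6) = sqrt(-1 + T))
-486/Q(x(-1), -6) = -486/sqrt(-1 + 1/4) = -486*(-2*I*sqrt(3)/3) = -(-324)*I*sqrt(3) = 324*I*sqrt(3)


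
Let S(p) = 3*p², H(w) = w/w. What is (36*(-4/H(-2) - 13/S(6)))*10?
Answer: -4450/3 ≈ -1483.3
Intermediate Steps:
H(w) = 1
(36*(-4/H(-2) - 13/S(6)))*10 = (36*(-4/1 - 13/(3*6²)))*10 = (36*(-4*1 - 13/(3*36)))*10 = (36*(-4 - 13/108))*10 = (36*(-445/108))*10 = -445/3*10 = -4450/3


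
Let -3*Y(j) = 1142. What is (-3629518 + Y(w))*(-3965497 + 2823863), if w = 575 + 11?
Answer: 12432047203264/3 ≈ 4.1440e+12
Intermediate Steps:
w = 586
Y(j) = -1142/3 (Y(j) = -⅓*1142 = -1142/3)
(-3629518 + Y(w))*(-3965497 + 2823863) = (-3629518 - 1142/3)*(-3965497 + 2823863) = -10889696/3*(-1141634) = 12432047203264/3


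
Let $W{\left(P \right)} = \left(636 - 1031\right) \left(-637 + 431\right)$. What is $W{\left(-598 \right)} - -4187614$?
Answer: $4268984$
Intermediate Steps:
$W{\left(P \right)} = 81370$ ($W{\left(P \right)} = \left(-395\right) \left(-206\right) = 81370$)
$W{\left(-598 \right)} - -4187614 = 81370 - -4187614 = 81370 + 4187614 = 4268984$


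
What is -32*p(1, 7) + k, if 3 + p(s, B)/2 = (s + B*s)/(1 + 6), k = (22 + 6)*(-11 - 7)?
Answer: -2696/7 ≈ -385.14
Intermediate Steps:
k = -504 (k = 28*(-18) = -504)
p(s, B) = -6 + 2*s/7 + 2*B*s/7 (p(s, B) = -6 + 2*((s + B*s)/(1 + 6)) = -6 + 2*((s + B*s)/7) = -6 + 2*((s + B*s)*(⅐)) = -6 + 2*(s/7 + B*s/7) = -6 + (2*s/7 + 2*B*s/7) = -6 + 2*s/7 + 2*B*s/7)
-32*p(1, 7) + k = -32*(-6 + (2/7)*1 + (2/7)*7*1) - 504 = -32*(-6 + 2/7 + 2) - 504 = -32*(-26/7) - 504 = 832/7 - 504 = -2696/7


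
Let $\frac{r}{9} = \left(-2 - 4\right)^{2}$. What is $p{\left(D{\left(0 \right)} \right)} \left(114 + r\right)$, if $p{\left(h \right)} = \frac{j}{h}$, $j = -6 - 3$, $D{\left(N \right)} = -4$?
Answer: $\frac{1971}{2} \approx 985.5$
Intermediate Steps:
$r = 324$ ($r = 9 \left(-2 - 4\right)^{2} = 9 \left(-6\right)^{2} = 9 \cdot 36 = 324$)
$j = -9$
$p{\left(h \right)} = - \frac{9}{h}$
$p{\left(D{\left(0 \right)} \right)} \left(114 + r\right) = - \frac{9}{-4} \left(114 + 324\right) = \left(-9\right) \left(- \frac{1}{4}\right) 438 = \frac{9}{4} \cdot 438 = \frac{1971}{2}$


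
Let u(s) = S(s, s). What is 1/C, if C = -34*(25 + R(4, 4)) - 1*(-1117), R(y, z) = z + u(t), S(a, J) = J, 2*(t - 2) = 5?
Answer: -1/22 ≈ -0.045455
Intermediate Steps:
t = 9/2 (t = 2 + (½)*5 = 2 + 5/2 = 9/2 ≈ 4.5000)
u(s) = s
R(y, z) = 9/2 + z (R(y, z) = z + 9/2 = 9/2 + z)
C = -22 (C = -34*(25 + (9/2 + 4)) - 1*(-1117) = -34*(25 + 17/2) + 1117 = -34*67/2 + 1117 = -1139 + 1117 = -22)
1/C = 1/(-22) = -1/22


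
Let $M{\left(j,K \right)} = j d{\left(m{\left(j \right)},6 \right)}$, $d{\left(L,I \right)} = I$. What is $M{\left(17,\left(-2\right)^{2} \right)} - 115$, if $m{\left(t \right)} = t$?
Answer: $-13$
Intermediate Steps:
$M{\left(j,K \right)} = 6 j$ ($M{\left(j,K \right)} = j 6 = 6 j$)
$M{\left(17,\left(-2\right)^{2} \right)} - 115 = 6 \cdot 17 - 115 = 102 - 115 = -13$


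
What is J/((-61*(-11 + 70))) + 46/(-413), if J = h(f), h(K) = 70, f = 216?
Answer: -3296/25193 ≈ -0.13083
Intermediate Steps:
J = 70
J/((-61*(-11 + 70))) + 46/(-413) = 70/((-61*(-11 + 70))) + 46/(-413) = 70/((-61*59)) + 46*(-1/413) = 70/(-3599) - 46/413 = 70*(-1/3599) - 46/413 = -70/3599 - 46/413 = -3296/25193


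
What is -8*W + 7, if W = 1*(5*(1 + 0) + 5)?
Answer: -73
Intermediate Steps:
W = 10 (W = 1*(5*1 + 5) = 1*(5 + 5) = 1*10 = 10)
-8*W + 7 = -8*10 + 7 = -80 + 7 = -73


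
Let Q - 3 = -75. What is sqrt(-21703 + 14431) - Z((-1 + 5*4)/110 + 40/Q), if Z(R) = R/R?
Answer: -1 + 6*I*sqrt(202) ≈ -1.0 + 85.276*I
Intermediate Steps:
Q = -72 (Q = 3 - 75 = -72)
Z(R) = 1
sqrt(-21703 + 14431) - Z((-1 + 5*4)/110 + 40/Q) = sqrt(-21703 + 14431) - 1*1 = sqrt(-7272) - 1 = 6*I*sqrt(202) - 1 = -1 + 6*I*sqrt(202)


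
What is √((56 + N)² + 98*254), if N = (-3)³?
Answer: √25733 ≈ 160.42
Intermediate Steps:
N = -27
√((56 + N)² + 98*254) = √((56 - 27)² + 98*254) = √(29² + 24892) = √(841 + 24892) = √25733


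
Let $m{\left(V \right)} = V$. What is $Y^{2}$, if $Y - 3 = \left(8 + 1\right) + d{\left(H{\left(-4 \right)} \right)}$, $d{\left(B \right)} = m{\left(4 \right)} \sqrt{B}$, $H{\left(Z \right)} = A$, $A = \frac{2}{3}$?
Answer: $\frac{464}{3} + 32 \sqrt{6} \approx 233.05$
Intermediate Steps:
$A = \frac{2}{3}$ ($A = 2 \cdot \frac{1}{3} = \frac{2}{3} \approx 0.66667$)
$H{\left(Z \right)} = \frac{2}{3}$
$d{\left(B \right)} = 4 \sqrt{B}$
$Y = 12 + \frac{4 \sqrt{6}}{3}$ ($Y = 3 + \left(\left(8 + 1\right) + 4 \sqrt{\frac{2}{3}}\right) = 3 + \left(9 + 4 \frac{\sqrt{6}}{3}\right) = 3 + \left(9 + \frac{4 \sqrt{6}}{3}\right) = 12 + \frac{4 \sqrt{6}}{3} \approx 15.266$)
$Y^{2} = \left(12 + \frac{4 \sqrt{6}}{3}\right)^{2}$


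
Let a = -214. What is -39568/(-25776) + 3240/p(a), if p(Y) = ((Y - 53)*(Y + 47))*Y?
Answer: 3932043353/2562039351 ≈ 1.5347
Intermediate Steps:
p(Y) = Y*(-53 + Y)*(47 + Y) (p(Y) = ((-53 + Y)*(47 + Y))*Y = Y*(-53 + Y)*(47 + Y))
-39568/(-25776) + 3240/p(a) = -39568/(-25776) + 3240/((-214*(-2491 + (-214)² - 6*(-214)))) = -39568*(-1/25776) + 3240/((-214*(-2491 + 45796 + 1284))) = 2473/1611 + 3240/((-214*44589)) = 2473/1611 + 3240/(-9542046) = 2473/1611 + 3240*(-1/9542046) = 2473/1611 - 540/1590341 = 3932043353/2562039351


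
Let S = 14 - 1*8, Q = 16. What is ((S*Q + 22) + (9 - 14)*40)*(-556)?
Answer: 45592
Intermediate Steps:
S = 6 (S = 14 - 8 = 6)
((S*Q + 22) + (9 - 14)*40)*(-556) = ((6*16 + 22) + (9 - 14)*40)*(-556) = ((96 + 22) - 5*40)*(-556) = (118 - 200)*(-556) = -82*(-556) = 45592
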